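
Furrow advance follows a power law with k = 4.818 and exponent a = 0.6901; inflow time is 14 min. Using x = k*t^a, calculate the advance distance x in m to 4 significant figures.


x = 4.818 * 14^0.6901 = 29.77 m
Therefore the advance distance x = 29.77 m.


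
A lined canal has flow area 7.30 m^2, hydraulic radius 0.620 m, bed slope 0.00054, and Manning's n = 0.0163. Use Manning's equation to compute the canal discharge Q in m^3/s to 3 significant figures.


Approach: apply Manning's equation, Q = (1/n)*A*R^(2/3)*S^(1/2).
Q = (1/0.0163) * 7.30 * 0.620^(2/3) * 0.00054^(1/2) = 7.57 m^3/s
Therefore the canal discharge Q = 7.57 m^3/s.


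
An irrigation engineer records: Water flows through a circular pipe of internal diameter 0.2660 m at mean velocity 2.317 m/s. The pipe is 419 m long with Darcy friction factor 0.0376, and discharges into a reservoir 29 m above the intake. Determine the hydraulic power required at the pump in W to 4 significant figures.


Approach: apply continuity + Darcy-Weisbach + hydraulic power, Q = A*v; hf = f*(L/D)*(v^2/(2g)); H = static + hf; P = rho*g*Q*H.
Step 1 — flow rate (continuity, Q = A*v):
  A = pi*(0.2660/2)^2 = 0.0555716 m^2
  Q = 0.0555716 * 2.317 = 0.128759 m^3/s
Step 2 — friction head loss (Darcy-Weisbach):
  hf = 0.0376 * (419/0.2660) * (2.317^2 / (2*9.81))
  hf = 16.2059 m
Step 3 — total head: H = 29 + 16.2059 = 45.2059 m
Step 4 — hydraulic power (P = rho*g*Q*H):
  P = 1000 * 9.81 * 0.128759 * 45.2059 = 57100 W
Therefore the hydraulic power required at the pump = 57100 W.


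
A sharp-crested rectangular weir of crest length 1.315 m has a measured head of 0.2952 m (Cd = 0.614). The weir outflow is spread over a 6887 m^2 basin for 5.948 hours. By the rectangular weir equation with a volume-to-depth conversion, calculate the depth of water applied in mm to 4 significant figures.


Approach: apply the rectangular weir equation with a volume-to-depth conversion, Q = (2/3)*Cd*L*sqrt(2g)*H^1.5; d = Q*t/A * 1000.
Step 1 — weir discharge:
  Q = (2/3)*0.614*1.315*sqrt(2*9.81)*0.2952^1.5 = 0.382408 m^3/s
Step 2 — volume: V = 0.382408 * 5.948*3600 = 8188.42 m^3
Step 3 — depth: d = V/A * 1000 = 8188.42/6887 * 1000 = 1189 mm
Therefore the depth of water applied = 1189 mm.


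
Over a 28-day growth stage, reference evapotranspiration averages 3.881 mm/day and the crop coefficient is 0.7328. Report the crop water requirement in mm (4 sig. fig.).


Approach: apply the crop water requirement relation, CWR = ET0 * Kc * days.
CWR = 3.881 * 0.7328 * 28 = 79.63 mm
Therefore the crop water requirement = 79.63 mm.


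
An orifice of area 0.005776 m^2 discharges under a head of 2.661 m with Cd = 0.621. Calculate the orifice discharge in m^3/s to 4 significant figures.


Approach: apply the orifice equation, Q = Cd*A*sqrt(2*g*h).
Q = 0.621 * 0.005776 * sqrt(2*9.81*2.661) = 0.02592 m^3/s
Therefore the orifice discharge = 0.02592 m^3/s.


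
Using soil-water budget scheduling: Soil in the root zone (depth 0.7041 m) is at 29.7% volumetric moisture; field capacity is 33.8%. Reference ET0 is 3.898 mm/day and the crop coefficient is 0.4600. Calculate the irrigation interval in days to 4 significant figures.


Approach: apply soil-water budget scheduling, SMD = (FC-theta)/100*depth*1000; ETc = ET0*Kc; interval = SMD/ETc.
Step 1 — soil moisture deficit:
  SMD = (33.8 - 29.7)/100 * 0.7041 * 1000 = 28.8681 mm
Step 2 — daily crop ET (ETc = ET0*Kc):
  ETc = 3.898 * 0.4600 = 1.79308 mm/day
Step 3 — irrigation interval (SMD/ETc):
  interval = 28.8681 / 1.79308 = 16.10 days
Therefore the irrigation interval = 16.10 days.


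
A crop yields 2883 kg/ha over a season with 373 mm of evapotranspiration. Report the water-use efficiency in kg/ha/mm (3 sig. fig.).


Approach: apply the water-use efficiency ratio, WUE = yield/ET.
WUE = 2883 / 373 = 7.73 kg/ha/mm
Therefore the water-use efficiency = 7.73 kg/ha/mm.


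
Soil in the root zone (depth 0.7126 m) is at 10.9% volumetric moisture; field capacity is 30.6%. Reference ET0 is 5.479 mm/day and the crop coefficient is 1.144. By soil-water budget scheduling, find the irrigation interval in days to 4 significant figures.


Approach: apply soil-water budget scheduling, SMD = (FC-theta)/100*depth*1000; ETc = ET0*Kc; interval = SMD/ETc.
Step 1 — soil moisture deficit:
  SMD = (30.6 - 10.9)/100 * 0.7126 * 1000 = 140.382 mm
Step 2 — daily crop ET (ETc = ET0*Kc):
  ETc = 5.479 * 1.144 = 6.26798 mm/day
Step 3 — irrigation interval (SMD/ETc):
  interval = 140.382 / 6.26798 = 22.40 days
Therefore the irrigation interval = 22.40 days.


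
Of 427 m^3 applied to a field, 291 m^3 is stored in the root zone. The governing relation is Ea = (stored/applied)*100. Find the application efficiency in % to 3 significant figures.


Ea = (291/427)*100 = 68.1 %
Therefore the application efficiency = 68.1 %.


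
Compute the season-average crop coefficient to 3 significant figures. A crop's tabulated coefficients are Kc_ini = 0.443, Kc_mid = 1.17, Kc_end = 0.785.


Approach: apply a simple seasonal average, Kc_avg = (Kc_ini + Kc_mid + Kc_end)/3.
Kc_avg = (0.443 + 1.17 + 0.785)/3 = 0.799
Therefore the season-average crop coefficient = 0.799.


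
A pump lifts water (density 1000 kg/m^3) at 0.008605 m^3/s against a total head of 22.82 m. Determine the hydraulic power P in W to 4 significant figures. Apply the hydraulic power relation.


Approach: apply the hydraulic power relation, P = rho*g*Q*H.
P = 1000 * 9.81 * 0.008605 * 22.82 = 1926 W
Therefore the hydraulic power P = 1926 W.


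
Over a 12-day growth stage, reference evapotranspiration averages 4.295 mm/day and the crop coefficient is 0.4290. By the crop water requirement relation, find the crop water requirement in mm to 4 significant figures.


Approach: apply the crop water requirement relation, CWR = ET0 * Kc * days.
CWR = 4.295 * 0.4290 * 12 = 22.11 mm
Therefore the crop water requirement = 22.11 mm.


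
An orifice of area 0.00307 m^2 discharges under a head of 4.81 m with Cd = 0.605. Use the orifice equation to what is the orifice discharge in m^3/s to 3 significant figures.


Approach: apply the orifice equation, Q = Cd*A*sqrt(2*g*h).
Q = 0.605 * 0.00307 * sqrt(2*9.81*4.81) = 0.0180 m^3/s
Therefore the orifice discharge = 0.0180 m^3/s.


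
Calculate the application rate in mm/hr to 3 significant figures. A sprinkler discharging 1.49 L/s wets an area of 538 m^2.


Approach: apply the application rate relation, rate = (Q/A)*3600.
rate = (1.49 / 538) * 3600 = 9.97 mm/hr
Therefore the application rate = 9.97 mm/hr.


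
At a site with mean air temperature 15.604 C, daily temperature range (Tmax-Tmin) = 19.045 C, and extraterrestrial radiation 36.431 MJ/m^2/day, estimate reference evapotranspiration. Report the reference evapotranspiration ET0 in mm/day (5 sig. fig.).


Approach: apply the Hargreaves-Samani method, ET0 = 0.0023*(Tmean+17.8)*sqrt(Tmax-Tmin)*0.408*Ra.
ET0 = 0.0023*(15.604+17.8)*sqrt(19.045)*0.408*36.431 = 4.9837 mm/day
Therefore the reference evapotranspiration ET0 = 4.9837 mm/day.


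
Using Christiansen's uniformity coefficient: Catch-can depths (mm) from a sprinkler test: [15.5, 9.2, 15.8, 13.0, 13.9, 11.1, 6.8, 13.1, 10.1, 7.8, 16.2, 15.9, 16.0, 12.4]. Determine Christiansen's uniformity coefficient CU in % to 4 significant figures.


Approach: apply Christiansen's uniformity coefficient, CU = (1 - mean_abs_deviation/mean)*100.
mean = 12.6286 mm
mean |d_i - mean| = 2.62449 mm
CU = (1 - 2.62449/12.6286)*100 = 79.22 %
Therefore Christiansen's uniformity coefficient CU = 79.22 %.


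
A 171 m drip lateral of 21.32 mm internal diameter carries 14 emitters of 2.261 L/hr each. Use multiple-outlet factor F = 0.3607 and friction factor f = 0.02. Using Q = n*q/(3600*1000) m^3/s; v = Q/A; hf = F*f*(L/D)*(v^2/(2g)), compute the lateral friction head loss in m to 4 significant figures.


Q = 14*2.261/(3600*1000) = 8.79278e-06 m^3/s
A = pi*(21.32e-3/2)^2 = 3.56997e-04 m^2, so v = Q/A = 0.0246299 m/s
hf = 0.3607*0.02*(171/0.02132)*(0.0246299^2/(2*9.81)) = 0.001789 m
Therefore the lateral friction head loss = 0.001789 m.


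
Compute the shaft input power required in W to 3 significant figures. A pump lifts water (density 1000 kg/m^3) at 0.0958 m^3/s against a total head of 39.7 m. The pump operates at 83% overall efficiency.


Approach: apply hydraulic power then efficiency conversion, P = rho*g*Q*H; P_in = P/eta.
Step 1 — hydraulic power (P = rho*g*Q*H):
  P = 1000 * 9.81 * 0.0958 * 39.7 = 37310 W
Step 2 — input power: P_in = P/eta = 37310 / 0.83 = 45000 W
Therefore the shaft input power required = 45000 W.


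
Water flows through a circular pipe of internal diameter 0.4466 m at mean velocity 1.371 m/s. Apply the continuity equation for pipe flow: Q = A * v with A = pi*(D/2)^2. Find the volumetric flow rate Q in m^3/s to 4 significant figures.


A = pi*(0.4466/2)^2 = 0.156649 m^2
Q = 0.156649 * 1.371 = 0.2148 m^3/s
Therefore the volumetric flow rate Q = 0.2148 m^3/s.


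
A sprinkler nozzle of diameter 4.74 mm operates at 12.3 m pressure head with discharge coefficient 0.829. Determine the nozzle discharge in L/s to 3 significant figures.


Approach: apply the orifice equation, Q = Cd*A*sqrt(2*g*h), A = pi*(d/2)^2.
A = pi*(4.74e-3/2)^2 = 1.7646e-05 m^2
Q = 0.829 * 1.7646e-05 * sqrt(2*9.81*12.3) * 1000 = 0.227 L/s
Therefore the nozzle discharge = 0.227 L/s.


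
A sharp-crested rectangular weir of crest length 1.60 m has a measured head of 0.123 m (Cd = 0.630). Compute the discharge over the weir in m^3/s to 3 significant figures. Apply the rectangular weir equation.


Approach: apply the rectangular weir equation, Q = (2/3)*Cd*L*sqrt(2g)*H^1.5.
Q = (2/3)*0.630*1.60*sqrt(2*9.81)*0.123^1.5 = 0.128 m^3/s
Therefore the discharge over the weir = 0.128 m^3/s.


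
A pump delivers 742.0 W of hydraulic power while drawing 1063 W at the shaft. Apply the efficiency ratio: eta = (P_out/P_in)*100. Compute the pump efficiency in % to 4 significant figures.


eta = (742.0 / 1063) * 100 = 69.80 %
Therefore the pump efficiency = 69.80 %.


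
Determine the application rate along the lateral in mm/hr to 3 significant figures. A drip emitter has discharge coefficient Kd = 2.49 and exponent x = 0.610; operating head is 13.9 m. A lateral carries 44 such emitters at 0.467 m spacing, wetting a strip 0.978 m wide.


Approach: apply the emitter equation with a lateral mass balance, q = Kd*h^x; Q = n*q; rate = Q/(n*spacing*width).
Step 1 — single emitter flow (q = Kd*h^x):
  q = 2.49 * 13.9^0.610 = 12.400 L/hr
Step 2 — total lateral flow: Q = 44 * 12.400 = 545.62 L/hr
Step 3 — wetted area: A = 44 * 0.467 * 0.978 = 20.096 m^2
Step 4 — application rate: Q/A = 545.62/20.096 = 27.2 mm/hr
Therefore the application rate along the lateral = 27.2 mm/hr.


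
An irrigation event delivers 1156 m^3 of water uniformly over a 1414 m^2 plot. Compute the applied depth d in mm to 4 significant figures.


Approach: apply depth from volume over area, d = (V/A)*1000.
d = (1156 / 1414) * 1000 = 817.5 mm
Therefore the applied depth d = 817.5 mm.


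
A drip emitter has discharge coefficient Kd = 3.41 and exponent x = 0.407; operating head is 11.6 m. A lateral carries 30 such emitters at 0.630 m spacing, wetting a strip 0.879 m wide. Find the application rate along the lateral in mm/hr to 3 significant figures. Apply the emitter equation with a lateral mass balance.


Approach: apply the emitter equation with a lateral mass balance, q = Kd*h^x; Q = n*q; rate = Q/(n*spacing*width).
Step 1 — single emitter flow (q = Kd*h^x):
  q = 3.41 * 11.6^0.407 = 9.2467 L/hr
Step 2 — total lateral flow: Q = 30 * 9.2467 = 277.40 L/hr
Step 3 — wetted area: A = 30 * 0.630 * 0.879 = 16.613 m^2
Step 4 — application rate: Q/A = 277.40/16.613 = 16.7 mm/hr
Therefore the application rate along the lateral = 16.7 mm/hr.


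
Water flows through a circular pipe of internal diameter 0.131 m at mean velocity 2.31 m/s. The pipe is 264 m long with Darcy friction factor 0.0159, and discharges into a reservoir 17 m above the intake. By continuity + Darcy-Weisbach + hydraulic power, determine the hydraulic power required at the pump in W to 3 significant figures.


Approach: apply continuity + Darcy-Weisbach + hydraulic power, Q = A*v; hf = f*(L/D)*(v^2/(2g)); H = static + hf; P = rho*g*Q*H.
Step 1 — flow rate (continuity, Q = A*v):
  A = pi*(0.131/2)^2 = 0.013478 m^2
  Q = 0.013478 * 2.31 = 0.031135 m^3/s
Step 2 — friction head loss (Darcy-Weisbach):
  hf = 0.0159 * (264/0.131) * (2.31^2 / (2*9.81))
  hf = 8.7147 m
Step 3 — total head: H = 17 + 8.7147 = 25.715 m
Step 4 — hydraulic power (P = rho*g*Q*H):
  P = 1000 * 9.81 * 0.031135 * 25.715 = 7850 W
Therefore the hydraulic power required at the pump = 7850 W.


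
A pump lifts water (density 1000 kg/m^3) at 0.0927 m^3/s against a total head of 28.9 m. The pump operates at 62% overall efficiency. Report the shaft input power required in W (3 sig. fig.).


Approach: apply hydraulic power then efficiency conversion, P = rho*g*Q*H; P_in = P/eta.
Step 1 — hydraulic power (P = rho*g*Q*H):
  P = 1000 * 9.81 * 0.0927 * 28.9 = 26281 W
Step 2 — input power: P_in = P/eta = 26281 / 0.62 = 42400 W
Therefore the shaft input power required = 42400 W.


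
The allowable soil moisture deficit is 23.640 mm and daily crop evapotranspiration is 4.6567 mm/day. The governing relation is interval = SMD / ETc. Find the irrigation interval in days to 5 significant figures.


interval = 23.640 / 4.6567 = 5.0766 days
Therefore the irrigation interval = 5.0766 days.


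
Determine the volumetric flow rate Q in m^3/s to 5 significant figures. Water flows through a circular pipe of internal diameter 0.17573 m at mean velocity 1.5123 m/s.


Approach: apply the continuity equation for pipe flow, Q = A * v with A = pi*(D/2)^2.
A = pi*(0.17573/2)^2 = 0.02425391 m^2
Q = 0.02425391 * 1.5123 = 0.036679 m^3/s
Therefore the volumetric flow rate Q = 0.036679 m^3/s.


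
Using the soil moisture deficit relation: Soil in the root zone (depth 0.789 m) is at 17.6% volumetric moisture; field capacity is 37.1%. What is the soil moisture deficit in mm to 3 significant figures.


Approach: apply the soil moisture deficit relation, SMD = (FC - theta)/100 * depth * 1000.
SMD = (37.1 - 17.6)/100 * 0.789 * 1000 = 154 mm
Therefore the soil moisture deficit = 154 mm.


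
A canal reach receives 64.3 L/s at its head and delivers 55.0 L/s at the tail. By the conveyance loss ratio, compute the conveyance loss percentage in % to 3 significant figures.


Approach: apply the conveyance loss ratio, loss% = ((Q_head - Q_tail)/Q_head)*100.
loss = ((64.3 - 55.0)/64.3)*100 = 14.5 %
Therefore the conveyance loss percentage = 14.5 %.


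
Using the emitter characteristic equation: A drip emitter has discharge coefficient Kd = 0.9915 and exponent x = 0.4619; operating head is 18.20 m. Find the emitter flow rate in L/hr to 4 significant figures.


Approach: apply the emitter characteristic equation, q = Kd * h^x.
q = 0.9915 * 18.20^0.4619 = 3.787 L/hr
Therefore the emitter flow rate = 3.787 L/hr.


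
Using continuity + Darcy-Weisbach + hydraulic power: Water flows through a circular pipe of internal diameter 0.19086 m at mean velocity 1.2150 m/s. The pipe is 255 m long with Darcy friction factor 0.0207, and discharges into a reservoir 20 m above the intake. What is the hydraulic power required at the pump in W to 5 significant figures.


Approach: apply continuity + Darcy-Weisbach + hydraulic power, Q = A*v; hf = f*(L/D)*(v^2/(2g)); H = static + hf; P = rho*g*Q*H.
Step 1 — flow rate (continuity, Q = A*v):
  A = pi*(0.19086/2)^2 = 0.02861012 m^2
  Q = 0.02861012 * 1.2150 = 0.03476130 m^3/s
Step 2 — friction head loss (Darcy-Weisbach):
  hf = 0.0207 * (255/0.19086) * (1.2150^2 / (2*9.81))
  hf = 2.080890 m
Step 3 — total head: H = 20 + 2.080890 = 22.08089 m
Step 4 — hydraulic power (P = rho*g*Q*H):
  P = 1000 * 9.81 * 0.03476130 * 22.08089 = 7529.8 W
Therefore the hydraulic power required at the pump = 7529.8 W.


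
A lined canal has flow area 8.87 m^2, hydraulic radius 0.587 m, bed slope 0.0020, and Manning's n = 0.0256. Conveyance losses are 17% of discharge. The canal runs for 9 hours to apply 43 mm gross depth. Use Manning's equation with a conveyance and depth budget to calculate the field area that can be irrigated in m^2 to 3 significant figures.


Approach: apply Manning's equation with a conveyance and depth budget, Q = (1/n)*A*R^(2/3)*S^(1/2); Q_field = Q*(1-loss); Area = Q_field*t/(d/1000).
Step 1 — canal discharge (Manning's equation):
  Q = (1/0.0256) * 8.87 * 0.587^(2/3) * 0.0020^(1/2) = 10.863 m^3/s
Step 2 — delivered flow: Q_field = 10.863*(1 - 17/100) = 9.0164 m^3/s
Step 3 — volume delivered: V = 9.0164 * 9*3600 = 292130 m^3
Step 4 — area served: A = V / (depth/1000) = 292130 / 0.043 = 6790000 m^2
Therefore the field area that can be irrigated = 6790000 m^2.


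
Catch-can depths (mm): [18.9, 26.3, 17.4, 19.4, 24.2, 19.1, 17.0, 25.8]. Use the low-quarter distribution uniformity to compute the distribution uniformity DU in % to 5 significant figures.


Approach: apply the low-quarter distribution uniformity, DU = (mean of lowest quarter of readings / overall mean)*100.
sorted lowest 2 of 8: [17.0, 17.4] -> mean = 17.20000 mm
overall mean = 21.01250 mm
DU = (17.20000/21.01250)*100 = 81.856 %
Therefore the distribution uniformity DU = 81.856 %.


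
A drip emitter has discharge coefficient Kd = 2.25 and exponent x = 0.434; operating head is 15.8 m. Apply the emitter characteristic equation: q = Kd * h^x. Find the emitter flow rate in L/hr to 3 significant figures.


q = 2.25 * 15.8^0.434 = 7.45 L/hr
Therefore the emitter flow rate = 7.45 L/hr.


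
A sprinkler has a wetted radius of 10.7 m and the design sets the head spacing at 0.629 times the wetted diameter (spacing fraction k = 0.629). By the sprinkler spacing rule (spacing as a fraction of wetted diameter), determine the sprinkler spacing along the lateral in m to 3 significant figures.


Approach: apply the sprinkler spacing rule (spacing as a fraction of wetted diameter), S = k*(2*R).
S = 0.629 * (2 * 10.7) = 13.5 m
Therefore the sprinkler spacing along the lateral = 13.5 m.


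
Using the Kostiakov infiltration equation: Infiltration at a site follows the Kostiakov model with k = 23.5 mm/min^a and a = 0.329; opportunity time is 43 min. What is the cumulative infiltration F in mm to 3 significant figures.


Approach: apply the Kostiakov infiltration equation, F = k*t^a.
F = 23.5 * 43^0.329 = 81.0 mm
Therefore the cumulative infiltration F = 81.0 mm.


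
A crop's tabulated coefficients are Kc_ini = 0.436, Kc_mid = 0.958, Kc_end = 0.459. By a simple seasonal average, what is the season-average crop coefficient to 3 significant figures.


Approach: apply a simple seasonal average, Kc_avg = (Kc_ini + Kc_mid + Kc_end)/3.
Kc_avg = (0.436 + 0.958 + 0.459)/3 = 0.618
Therefore the season-average crop coefficient = 0.618.


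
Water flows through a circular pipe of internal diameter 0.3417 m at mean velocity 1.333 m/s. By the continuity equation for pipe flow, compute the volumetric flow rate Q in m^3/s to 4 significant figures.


Approach: apply the continuity equation for pipe flow, Q = A * v with A = pi*(D/2)^2.
A = pi*(0.3417/2)^2 = 0.0917022 m^2
Q = 0.0917022 * 1.333 = 0.1222 m^3/s
Therefore the volumetric flow rate Q = 0.1222 m^3/s.


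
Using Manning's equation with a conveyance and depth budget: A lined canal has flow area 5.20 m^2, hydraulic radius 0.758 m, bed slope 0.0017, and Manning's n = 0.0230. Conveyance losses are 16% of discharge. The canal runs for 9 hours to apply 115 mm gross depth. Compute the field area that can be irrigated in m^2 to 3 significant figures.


Approach: apply Manning's equation with a conveyance and depth budget, Q = (1/n)*A*R^(2/3)*S^(1/2); Q_field = Q*(1-loss); Area = Q_field*t/(d/1000).
Step 1 — canal discharge (Manning's equation):
  Q = (1/0.0230) * 5.20 * 0.758^(2/3) * 0.0017^(1/2) = 7.7496 m^3/s
Step 2 — delivered flow: Q_field = 7.7496*(1 - 16/100) = 6.5097 m^3/s
Step 3 — volume delivered: V = 6.5097 * 9*3600 = 210910 m^3
Step 4 — area served: A = V / (depth/1000) = 210910 / 0.115 = 1830000 m^2
Therefore the field area that can be irrigated = 1830000 m^2.


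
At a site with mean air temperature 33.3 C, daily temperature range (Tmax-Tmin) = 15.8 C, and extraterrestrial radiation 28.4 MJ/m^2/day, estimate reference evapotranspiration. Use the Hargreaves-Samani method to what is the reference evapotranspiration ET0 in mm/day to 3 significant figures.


Approach: apply the Hargreaves-Samani method, ET0 = 0.0023*(Tmean+17.8)*sqrt(Tmax-Tmin)*0.408*Ra.
ET0 = 0.0023*(33.3+17.8)*sqrt(15.8)*0.408*28.4 = 5.41 mm/day
Therefore the reference evapotranspiration ET0 = 5.41 mm/day.


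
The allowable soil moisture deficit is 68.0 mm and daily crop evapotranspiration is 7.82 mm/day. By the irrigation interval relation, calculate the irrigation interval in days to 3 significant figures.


Approach: apply the irrigation interval relation, interval = SMD / ETc.
interval = 68.0 / 7.82 = 8.70 days
Therefore the irrigation interval = 8.70 days.


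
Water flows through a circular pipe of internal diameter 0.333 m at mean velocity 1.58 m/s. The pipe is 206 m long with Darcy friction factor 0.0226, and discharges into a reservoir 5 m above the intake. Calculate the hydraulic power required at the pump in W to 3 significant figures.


Approach: apply continuity + Darcy-Weisbach + hydraulic power, Q = A*v; hf = f*(L/D)*(v^2/(2g)); H = static + hf; P = rho*g*Q*H.
Step 1 — flow rate (continuity, Q = A*v):
  A = pi*(0.333/2)^2 = 0.087092 m^2
  Q = 0.087092 * 1.58 = 0.13761 m^3/s
Step 2 — friction head loss (Darcy-Weisbach):
  hf = 0.0226 * (206/0.333) * (1.58^2 / (2*9.81))
  hf = 1.7789 m
Step 3 — total head: H = 5 + 1.7789 = 6.7789 m
Step 4 — hydraulic power (P = rho*g*Q*H):
  P = 1000 * 9.81 * 0.13761 * 6.7789 = 9150 W
Therefore the hydraulic power required at the pump = 9150 W.


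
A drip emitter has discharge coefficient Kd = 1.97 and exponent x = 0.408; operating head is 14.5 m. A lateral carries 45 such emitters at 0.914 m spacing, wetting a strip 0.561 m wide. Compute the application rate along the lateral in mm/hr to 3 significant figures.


Approach: apply the emitter equation with a lateral mass balance, q = Kd*h^x; Q = n*q; rate = Q/(n*spacing*width).
Step 1 — single emitter flow (q = Kd*h^x):
  q = 1.97 * 14.5^0.408 = 5.8655 L/hr
Step 2 — total lateral flow: Q = 45 * 5.8655 = 263.95 L/hr
Step 3 — wetted area: A = 45 * 0.914 * 0.561 = 23.074 m^2
Step 4 — application rate: Q/A = 263.95/23.074 = 11.4 mm/hr
Therefore the application rate along the lateral = 11.4 mm/hr.


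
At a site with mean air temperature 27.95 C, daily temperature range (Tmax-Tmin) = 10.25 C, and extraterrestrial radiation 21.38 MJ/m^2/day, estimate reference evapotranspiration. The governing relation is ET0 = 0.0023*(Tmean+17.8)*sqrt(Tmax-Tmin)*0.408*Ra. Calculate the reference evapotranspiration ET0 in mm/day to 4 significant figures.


ET0 = 0.0023*(27.95+17.8)*sqrt(10.25)*0.408*21.38 = 2.939 mm/day
Therefore the reference evapotranspiration ET0 = 2.939 mm/day.


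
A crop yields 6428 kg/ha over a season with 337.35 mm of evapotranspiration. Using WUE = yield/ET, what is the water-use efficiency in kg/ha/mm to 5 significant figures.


WUE = 6428 / 337.35 = 19.054 kg/ha/mm
Therefore the water-use efficiency = 19.054 kg/ha/mm.


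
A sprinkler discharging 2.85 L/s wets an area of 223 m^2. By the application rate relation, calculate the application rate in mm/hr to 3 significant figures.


Approach: apply the application rate relation, rate = (Q/A)*3600.
rate = (2.85 / 223) * 3600 = 46.0 mm/hr
Therefore the application rate = 46.0 mm/hr.


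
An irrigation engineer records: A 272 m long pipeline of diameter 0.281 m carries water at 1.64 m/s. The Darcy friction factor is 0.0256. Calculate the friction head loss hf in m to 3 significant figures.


Approach: apply the Darcy-Weisbach equation, hf = f*(L/D)*(v^2/(2g)).
hf = 0.0256 * (272/0.281) * (1.64^2 / (2*9.81))
hf = 3.40 m
Therefore the friction head loss hf = 3.40 m.


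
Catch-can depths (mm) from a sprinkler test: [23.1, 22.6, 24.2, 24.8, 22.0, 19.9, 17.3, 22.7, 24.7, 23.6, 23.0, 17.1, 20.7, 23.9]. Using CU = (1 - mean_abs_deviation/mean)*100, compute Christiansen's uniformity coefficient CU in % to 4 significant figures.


mean = 22.1143 mm
mean |d_i - mean| = 1.93878 mm
CU = (1 - 1.93878/22.1143)*100 = 91.23 %
Therefore Christiansen's uniformity coefficient CU = 91.23 %.


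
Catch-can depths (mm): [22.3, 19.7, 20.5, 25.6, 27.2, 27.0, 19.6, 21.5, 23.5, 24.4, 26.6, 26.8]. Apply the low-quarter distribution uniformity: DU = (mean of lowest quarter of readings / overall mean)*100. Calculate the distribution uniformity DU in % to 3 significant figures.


sorted lowest 3 of 12: [19.6, 19.7, 20.5] -> mean = 19.933 mm
overall mean = 23.725 mm
DU = (19.933/23.725)*100 = 84.0 %
Therefore the distribution uniformity DU = 84.0 %.


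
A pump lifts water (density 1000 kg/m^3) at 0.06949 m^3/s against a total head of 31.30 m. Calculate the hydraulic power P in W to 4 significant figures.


Approach: apply the hydraulic power relation, P = rho*g*Q*H.
P = 1000 * 9.81 * 0.06949 * 31.30 = 21340 W
Therefore the hydraulic power P = 21340 W.


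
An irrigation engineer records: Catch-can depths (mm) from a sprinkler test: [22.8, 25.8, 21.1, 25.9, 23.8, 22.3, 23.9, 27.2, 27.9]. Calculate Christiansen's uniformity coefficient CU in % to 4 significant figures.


Approach: apply Christiansen's uniformity coefficient, CU = (1 - mean_abs_deviation/mean)*100.
mean = 24.5222 mm
mean |d_i - mean| = 1.93580 mm
CU = (1 - 1.93580/24.5222)*100 = 92.11 %
Therefore Christiansen's uniformity coefficient CU = 92.11 %.


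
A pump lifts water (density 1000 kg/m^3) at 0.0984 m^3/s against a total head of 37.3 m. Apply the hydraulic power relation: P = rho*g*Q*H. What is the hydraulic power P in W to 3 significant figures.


P = 1000 * 9.81 * 0.0984 * 37.3 = 36000 W
Therefore the hydraulic power P = 36000 W.


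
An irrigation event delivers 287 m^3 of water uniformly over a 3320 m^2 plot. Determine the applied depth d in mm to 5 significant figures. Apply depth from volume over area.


Approach: apply depth from volume over area, d = (V/A)*1000.
d = (287 / 3320) * 1000 = 86.446 mm
Therefore the applied depth d = 86.446 mm.


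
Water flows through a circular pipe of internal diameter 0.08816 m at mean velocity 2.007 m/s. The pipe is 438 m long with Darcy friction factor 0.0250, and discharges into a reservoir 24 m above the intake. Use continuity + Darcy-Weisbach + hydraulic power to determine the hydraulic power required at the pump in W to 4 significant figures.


Approach: apply continuity + Darcy-Weisbach + hydraulic power, Q = A*v; hf = f*(L/D)*(v^2/(2g)); H = static + hf; P = rho*g*Q*H.
Step 1 — flow rate (continuity, Q = A*v):
  A = pi*(0.08816/2)^2 = 0.00610426 m^2
  Q = 0.00610426 * 2.007 = 0.0122513 m^3/s
Step 2 — friction head loss (Darcy-Weisbach):
  hf = 0.0250 * (438/0.08816) * (2.007^2 / (2*9.81))
  hf = 25.4999 m
Step 3 — total head: H = 24 + 25.4999 = 49.4999 m
Step 4 — hydraulic power (P = rho*g*Q*H):
  P = 1000 * 9.81 * 0.0122513 * 49.4999 = 5949 W
Therefore the hydraulic power required at the pump = 5949 W.


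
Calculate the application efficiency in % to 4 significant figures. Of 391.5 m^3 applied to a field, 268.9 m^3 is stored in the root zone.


Approach: apply the application efficiency ratio, Ea = (stored/applied)*100.
Ea = (268.9/391.5)*100 = 68.68 %
Therefore the application efficiency = 68.68 %.


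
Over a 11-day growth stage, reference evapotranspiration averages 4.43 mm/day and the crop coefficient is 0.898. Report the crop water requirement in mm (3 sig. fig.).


Approach: apply the crop water requirement relation, CWR = ET0 * Kc * days.
CWR = 4.43 * 0.898 * 11 = 43.8 mm
Therefore the crop water requirement = 43.8 mm.


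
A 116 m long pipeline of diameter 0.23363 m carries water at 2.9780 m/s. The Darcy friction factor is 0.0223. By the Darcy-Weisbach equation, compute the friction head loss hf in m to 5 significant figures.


Approach: apply the Darcy-Weisbach equation, hf = f*(L/D)*(v^2/(2g)).
hf = 0.0223 * (116/0.23363) * (2.9780^2 / (2*9.81))
hf = 5.0048 m
Therefore the friction head loss hf = 5.0048 m.


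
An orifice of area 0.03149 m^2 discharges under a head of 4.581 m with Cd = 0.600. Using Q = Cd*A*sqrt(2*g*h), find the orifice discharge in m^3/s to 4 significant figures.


Q = 0.600 * 0.03149 * sqrt(2*9.81*4.581) = 0.1791 m^3/s
Therefore the orifice discharge = 0.1791 m^3/s.


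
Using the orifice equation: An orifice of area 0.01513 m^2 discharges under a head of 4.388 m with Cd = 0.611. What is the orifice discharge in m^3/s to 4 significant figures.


Approach: apply the orifice equation, Q = Cd*A*sqrt(2*g*h).
Q = 0.611 * 0.01513 * sqrt(2*9.81*4.388) = 0.08578 m^3/s
Therefore the orifice discharge = 0.08578 m^3/s.


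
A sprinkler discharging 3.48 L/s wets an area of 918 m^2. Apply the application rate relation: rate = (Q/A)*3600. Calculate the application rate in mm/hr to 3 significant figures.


rate = (3.48 / 918) * 3600 = 13.6 mm/hr
Therefore the application rate = 13.6 mm/hr.


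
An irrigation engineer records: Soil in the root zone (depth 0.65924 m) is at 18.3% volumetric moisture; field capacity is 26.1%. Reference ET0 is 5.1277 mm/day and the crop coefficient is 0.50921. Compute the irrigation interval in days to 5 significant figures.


Approach: apply soil-water budget scheduling, SMD = (FC-theta)/100*depth*1000; ETc = ET0*Kc; interval = SMD/ETc.
Step 1 — soil moisture deficit:
  SMD = (26.1 - 18.3)/100 * 0.65924 * 1000 = 51.42072 mm
Step 2 — daily crop ET (ETc = ET0*Kc):
  ETc = 5.1277 * 0.50921 = 2.611076 mm/day
Step 3 — irrigation interval (SMD/ETc):
  interval = 51.42072 / 2.611076 = 19.693 days
Therefore the irrigation interval = 19.693 days.


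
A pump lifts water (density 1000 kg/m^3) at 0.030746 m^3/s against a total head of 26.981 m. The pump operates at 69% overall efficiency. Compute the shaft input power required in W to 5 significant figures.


Approach: apply hydraulic power then efficiency conversion, P = rho*g*Q*H; P_in = P/eta.
Step 1 — hydraulic power (P = rho*g*Q*H):
  P = 1000 * 9.81 * 0.030746 * 26.981 = 8137.962 W
Step 2 — input power: P_in = P/eta = 8137.962 / 0.69 = 11794 W
Therefore the shaft input power required = 11794 W.


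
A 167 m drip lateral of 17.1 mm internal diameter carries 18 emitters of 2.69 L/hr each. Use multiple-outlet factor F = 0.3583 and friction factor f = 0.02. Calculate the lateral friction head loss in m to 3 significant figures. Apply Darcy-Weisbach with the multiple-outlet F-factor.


Approach: apply Darcy-Weisbach with the multiple-outlet F-factor, Q = n*q/(3600*1000) m^3/s; v = Q/A; hf = F*f*(L/D)*(v^2/(2g)).
Q = 18*2.69/(3600*1000) = 1.3450e-05 m^3/s
A = pi*(17.1e-3/2)^2 = 2.2966e-04 m^2, so v = Q/A = 0.058565 m/s
hf = 0.3583*0.02*(167/0.0171)*(0.058565^2/(2*9.81)) = 0.0122 m
Therefore the lateral friction head loss = 0.0122 m.


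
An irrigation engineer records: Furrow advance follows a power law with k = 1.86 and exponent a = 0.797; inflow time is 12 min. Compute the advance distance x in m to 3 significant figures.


Approach: apply the power-law advance function, x = k*t^a.
x = 1.86 * 12^0.797 = 13.5 m
Therefore the advance distance x = 13.5 m.


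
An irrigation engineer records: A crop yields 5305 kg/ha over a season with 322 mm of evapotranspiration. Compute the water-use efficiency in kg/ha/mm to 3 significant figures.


Approach: apply the water-use efficiency ratio, WUE = yield/ET.
WUE = 5305 / 322 = 16.5 kg/ha/mm
Therefore the water-use efficiency = 16.5 kg/ha/mm.


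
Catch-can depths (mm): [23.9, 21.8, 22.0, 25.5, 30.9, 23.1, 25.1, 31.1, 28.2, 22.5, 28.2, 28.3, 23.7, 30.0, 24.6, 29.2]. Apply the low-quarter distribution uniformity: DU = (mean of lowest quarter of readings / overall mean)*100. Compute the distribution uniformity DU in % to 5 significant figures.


sorted lowest 4 of 16: [21.8, 22.0, 22.5, 23.1] -> mean = 22.35000 mm
overall mean = 26.13125 mm
DU = (22.35000/26.13125)*100 = 85.530 %
Therefore the distribution uniformity DU = 85.530 %.


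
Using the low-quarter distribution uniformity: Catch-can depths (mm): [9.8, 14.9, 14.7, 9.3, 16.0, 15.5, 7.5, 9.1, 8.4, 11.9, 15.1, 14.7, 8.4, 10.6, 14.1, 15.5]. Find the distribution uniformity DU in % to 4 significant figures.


Approach: apply the low-quarter distribution uniformity, DU = (mean of lowest quarter of readings / overall mean)*100.
sorted lowest 4 of 16: [7.5, 8.4, 8.4, 9.1] -> mean = 8.35000 mm
overall mean = 12.2188 mm
DU = (8.35000/12.2188)*100 = 68.34 %
Therefore the distribution uniformity DU = 68.34 %.


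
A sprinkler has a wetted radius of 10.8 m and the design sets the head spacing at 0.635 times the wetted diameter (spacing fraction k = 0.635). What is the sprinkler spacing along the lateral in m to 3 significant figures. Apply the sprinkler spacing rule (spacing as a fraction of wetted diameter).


Approach: apply the sprinkler spacing rule (spacing as a fraction of wetted diameter), S = k*(2*R).
S = 0.635 * (2 * 10.8) = 13.7 m
Therefore the sprinkler spacing along the lateral = 13.7 m.


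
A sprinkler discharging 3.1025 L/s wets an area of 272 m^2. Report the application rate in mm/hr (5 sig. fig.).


Approach: apply the application rate relation, rate = (Q/A)*3600.
rate = (3.1025 / 272) * 3600 = 41.062 mm/hr
Therefore the application rate = 41.062 mm/hr.


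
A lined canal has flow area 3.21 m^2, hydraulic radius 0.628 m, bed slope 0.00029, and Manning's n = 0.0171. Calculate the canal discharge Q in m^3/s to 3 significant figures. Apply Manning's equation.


Approach: apply Manning's equation, Q = (1/n)*A*R^(2/3)*S^(1/2).
Q = (1/0.0171) * 3.21 * 0.628^(2/3) * 0.00029^(1/2) = 2.34 m^3/s
Therefore the canal discharge Q = 2.34 m^3/s.


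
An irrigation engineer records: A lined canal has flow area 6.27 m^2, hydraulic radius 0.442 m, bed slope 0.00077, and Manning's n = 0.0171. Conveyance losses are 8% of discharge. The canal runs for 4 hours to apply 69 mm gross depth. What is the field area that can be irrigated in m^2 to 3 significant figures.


Approach: apply Manning's equation with a conveyance and depth budget, Q = (1/n)*A*R^(2/3)*S^(1/2); Q_field = Q*(1-loss); Area = Q_field*t/(d/1000).
Step 1 — canal discharge (Manning's equation):
  Q = (1/0.0171) * 6.27 * 0.442^(2/3) * 0.00077^(1/2) = 5.9038 m^3/s
Step 2 — delivered flow: Q_field = 5.9038*(1 - 8/100) = 5.4315 m^3/s
Step 3 — volume delivered: V = 5.4315 * 4*3600 = 78214 m^3
Step 4 — area served: A = V / (depth/1000) = 78214 / 0.069 = 1130000 m^2
Therefore the field area that can be irrigated = 1130000 m^2.


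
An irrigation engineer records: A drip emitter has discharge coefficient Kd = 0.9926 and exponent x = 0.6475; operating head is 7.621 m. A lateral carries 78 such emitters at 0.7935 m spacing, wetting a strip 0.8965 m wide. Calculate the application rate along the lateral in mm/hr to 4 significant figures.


Approach: apply the emitter equation with a lateral mass balance, q = Kd*h^x; Q = n*q; rate = Q/(n*spacing*width).
Step 1 — single emitter flow (q = Kd*h^x):
  q = 0.9926 * 7.621^0.6475 = 3.69723 L/hr
Step 2 — total lateral flow: Q = 78 * 3.69723 = 288.384 L/hr
Step 3 — wetted area: A = 78 * 0.7935 * 0.8965 = 55.4871 m^2
Step 4 — application rate: Q/A = 288.384/55.4871 = 5.197 mm/hr
Therefore the application rate along the lateral = 5.197 mm/hr.


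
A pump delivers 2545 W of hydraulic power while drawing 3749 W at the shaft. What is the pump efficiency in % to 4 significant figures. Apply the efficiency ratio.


Approach: apply the efficiency ratio, eta = (P_out/P_in)*100.
eta = (2545 / 3749) * 100 = 67.88 %
Therefore the pump efficiency = 67.88 %.


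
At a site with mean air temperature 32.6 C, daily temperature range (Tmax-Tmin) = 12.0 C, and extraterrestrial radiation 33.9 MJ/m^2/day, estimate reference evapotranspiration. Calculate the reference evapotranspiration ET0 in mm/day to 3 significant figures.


Approach: apply the Hargreaves-Samani method, ET0 = 0.0023*(Tmean+17.8)*sqrt(Tmax-Tmin)*0.408*Ra.
ET0 = 0.0023*(32.6+17.8)*sqrt(12.0)*0.408*33.9 = 5.55 mm/day
Therefore the reference evapotranspiration ET0 = 5.55 mm/day.


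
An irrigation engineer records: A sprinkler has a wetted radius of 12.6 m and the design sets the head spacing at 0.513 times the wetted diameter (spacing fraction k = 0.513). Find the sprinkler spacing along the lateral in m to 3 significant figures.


Approach: apply the sprinkler spacing rule (spacing as a fraction of wetted diameter), S = k*(2*R).
S = 0.513 * (2 * 12.6) = 12.9 m
Therefore the sprinkler spacing along the lateral = 12.9 m.


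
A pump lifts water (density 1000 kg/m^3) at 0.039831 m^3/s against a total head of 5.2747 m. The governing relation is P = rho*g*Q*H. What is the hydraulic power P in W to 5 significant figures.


P = 1000 * 9.81 * 0.039831 * 5.2747 = 2061.0 W
Therefore the hydraulic power P = 2061.0 W.


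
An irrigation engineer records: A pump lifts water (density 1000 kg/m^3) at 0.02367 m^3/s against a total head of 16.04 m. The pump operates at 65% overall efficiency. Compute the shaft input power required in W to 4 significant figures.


Approach: apply hydraulic power then efficiency conversion, P = rho*g*Q*H; P_in = P/eta.
Step 1 — hydraulic power (P = rho*g*Q*H):
  P = 1000 * 9.81 * 0.02367 * 16.04 = 3724.53 W
Step 2 — input power: P_in = P/eta = 3724.53 / 0.65 = 5730 W
Therefore the shaft input power required = 5730 W.


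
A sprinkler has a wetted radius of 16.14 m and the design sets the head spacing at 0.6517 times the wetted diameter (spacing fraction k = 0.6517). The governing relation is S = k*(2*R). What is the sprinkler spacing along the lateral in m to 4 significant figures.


S = 0.6517 * (2 * 16.14) = 21.04 m
Therefore the sprinkler spacing along the lateral = 21.04 m.


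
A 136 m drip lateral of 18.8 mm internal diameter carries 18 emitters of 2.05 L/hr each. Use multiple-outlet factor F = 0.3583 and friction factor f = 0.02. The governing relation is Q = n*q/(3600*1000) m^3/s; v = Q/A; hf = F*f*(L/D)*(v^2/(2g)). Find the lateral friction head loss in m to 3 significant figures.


Q = 18*2.05/(3600*1000) = 1.0250e-05 m^3/s
A = pi*(18.8e-3/2)^2 = 2.7759e-04 m^2, so v = Q/A = 0.036925 m/s
hf = 0.3583*0.02*(136/0.0188)*(0.036925^2/(2*9.81)) = 0.00360 m
Therefore the lateral friction head loss = 0.00360 m.


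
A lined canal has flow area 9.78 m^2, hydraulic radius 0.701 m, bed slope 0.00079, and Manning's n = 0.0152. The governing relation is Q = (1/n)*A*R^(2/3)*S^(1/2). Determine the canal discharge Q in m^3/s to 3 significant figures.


Q = (1/0.0152) * 9.78 * 0.701^(2/3) * 0.00079^(1/2) = 14.3 m^3/s
Therefore the canal discharge Q = 14.3 m^3/s.


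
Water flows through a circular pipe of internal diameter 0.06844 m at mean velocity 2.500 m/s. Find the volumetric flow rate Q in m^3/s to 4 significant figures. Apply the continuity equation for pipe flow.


Approach: apply the continuity equation for pipe flow, Q = A * v with A = pi*(D/2)^2.
A = pi*(0.06844/2)^2 = 0.00367883 m^2
Q = 0.00367883 * 2.500 = 0.009197 m^3/s
Therefore the volumetric flow rate Q = 0.009197 m^3/s.


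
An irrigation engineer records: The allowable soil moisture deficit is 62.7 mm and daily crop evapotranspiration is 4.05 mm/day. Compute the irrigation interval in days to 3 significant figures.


Approach: apply the irrigation interval relation, interval = SMD / ETc.
interval = 62.7 / 4.05 = 15.5 days
Therefore the irrigation interval = 15.5 days.


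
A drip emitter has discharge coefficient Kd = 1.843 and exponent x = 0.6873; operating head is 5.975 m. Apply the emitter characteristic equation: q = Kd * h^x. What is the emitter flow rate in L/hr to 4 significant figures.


q = 1.843 * 5.975^0.6873 = 6.297 L/hr
Therefore the emitter flow rate = 6.297 L/hr.
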